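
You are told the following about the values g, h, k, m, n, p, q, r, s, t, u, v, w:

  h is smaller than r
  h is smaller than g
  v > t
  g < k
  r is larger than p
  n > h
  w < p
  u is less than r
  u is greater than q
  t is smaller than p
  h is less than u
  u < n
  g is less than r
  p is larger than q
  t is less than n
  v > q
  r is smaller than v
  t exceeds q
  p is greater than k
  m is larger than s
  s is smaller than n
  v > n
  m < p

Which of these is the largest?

q is not greatest since q < u; s is not greatest since s < n; h is not greatest since h < g; w is not greatest since w < p; t is not greatest since t < n; g is not greatest since g < k; k is not greatest since k < p; m is not greatest since m < p; u is not greatest since u < n; n is not greatest since n < v; p is not greatest since p < r; r is not greatest since r < v.
Only v has nothing above it, so v is the largest.

v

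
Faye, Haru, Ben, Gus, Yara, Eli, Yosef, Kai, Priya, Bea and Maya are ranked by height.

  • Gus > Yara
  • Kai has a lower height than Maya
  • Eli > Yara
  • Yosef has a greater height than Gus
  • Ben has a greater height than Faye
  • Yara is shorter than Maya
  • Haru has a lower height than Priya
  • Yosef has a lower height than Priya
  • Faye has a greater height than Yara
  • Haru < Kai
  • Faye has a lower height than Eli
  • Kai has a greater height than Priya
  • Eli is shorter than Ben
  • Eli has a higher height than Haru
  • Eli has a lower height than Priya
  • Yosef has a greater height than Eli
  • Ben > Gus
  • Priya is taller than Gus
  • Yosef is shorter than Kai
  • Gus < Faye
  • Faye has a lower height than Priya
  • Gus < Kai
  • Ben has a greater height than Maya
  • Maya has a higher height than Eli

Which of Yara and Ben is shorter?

The relevant relations are Yara < Gus; Gus < Faye; Faye < Eli; Eli < Yosef; Yosef < Priya; Priya < Kai; Kai < Maya; Maya < Ben.
Together: Yara < Gus < Faye < Eli < Yosef < Priya < Kai < Maya < Ben.
So Yara < Ben; Yara is the shorter of the two.

Yara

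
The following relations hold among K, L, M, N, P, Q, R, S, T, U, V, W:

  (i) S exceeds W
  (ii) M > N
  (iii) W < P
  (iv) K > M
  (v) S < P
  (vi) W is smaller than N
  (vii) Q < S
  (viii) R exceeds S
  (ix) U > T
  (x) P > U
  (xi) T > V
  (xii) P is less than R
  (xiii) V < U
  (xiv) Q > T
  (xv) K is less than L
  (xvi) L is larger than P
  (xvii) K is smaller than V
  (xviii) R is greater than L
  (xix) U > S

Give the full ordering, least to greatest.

Each adjacent pair is fixed by a given relation: W < N; N < M; M < K; K < V; V < T; T < Q; Q < S; S < U; U < P; P < L; L < R. Chaining them end to end gives the full order.

W < N < M < K < V < T < Q < S < U < P < L < R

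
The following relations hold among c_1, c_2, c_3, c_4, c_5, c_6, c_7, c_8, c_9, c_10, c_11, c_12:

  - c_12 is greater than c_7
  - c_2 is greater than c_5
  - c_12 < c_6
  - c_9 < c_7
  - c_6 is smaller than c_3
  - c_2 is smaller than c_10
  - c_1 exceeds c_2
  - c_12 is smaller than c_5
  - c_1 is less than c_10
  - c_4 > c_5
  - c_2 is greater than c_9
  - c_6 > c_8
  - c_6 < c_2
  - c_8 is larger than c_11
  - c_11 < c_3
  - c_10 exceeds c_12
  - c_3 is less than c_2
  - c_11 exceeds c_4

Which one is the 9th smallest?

c_3

Chaining the given pairs: c_9 < c_7 < c_12 < c_5 < c_4 < c_11 < c_8 < c_6 < c_3 < c_2 < c_1 < c_10.
The 9th smallest is c_3.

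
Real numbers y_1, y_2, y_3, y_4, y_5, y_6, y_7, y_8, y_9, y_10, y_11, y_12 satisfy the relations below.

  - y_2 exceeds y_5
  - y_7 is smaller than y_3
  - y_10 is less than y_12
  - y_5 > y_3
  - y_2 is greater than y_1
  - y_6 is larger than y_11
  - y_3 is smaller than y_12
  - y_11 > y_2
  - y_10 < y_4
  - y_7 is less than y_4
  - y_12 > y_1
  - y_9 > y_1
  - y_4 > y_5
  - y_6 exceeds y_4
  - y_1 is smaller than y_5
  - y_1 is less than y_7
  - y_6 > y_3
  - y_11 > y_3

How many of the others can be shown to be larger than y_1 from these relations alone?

9

From y_1 the given relations immediately reach y_7, y_5, y_9, y_2, y_12.
From those, y_3, y_4, y_11 — 8 in total.
From those, y_6 — 9 in total.
Nothing else is reachable above y_1; 9 in all.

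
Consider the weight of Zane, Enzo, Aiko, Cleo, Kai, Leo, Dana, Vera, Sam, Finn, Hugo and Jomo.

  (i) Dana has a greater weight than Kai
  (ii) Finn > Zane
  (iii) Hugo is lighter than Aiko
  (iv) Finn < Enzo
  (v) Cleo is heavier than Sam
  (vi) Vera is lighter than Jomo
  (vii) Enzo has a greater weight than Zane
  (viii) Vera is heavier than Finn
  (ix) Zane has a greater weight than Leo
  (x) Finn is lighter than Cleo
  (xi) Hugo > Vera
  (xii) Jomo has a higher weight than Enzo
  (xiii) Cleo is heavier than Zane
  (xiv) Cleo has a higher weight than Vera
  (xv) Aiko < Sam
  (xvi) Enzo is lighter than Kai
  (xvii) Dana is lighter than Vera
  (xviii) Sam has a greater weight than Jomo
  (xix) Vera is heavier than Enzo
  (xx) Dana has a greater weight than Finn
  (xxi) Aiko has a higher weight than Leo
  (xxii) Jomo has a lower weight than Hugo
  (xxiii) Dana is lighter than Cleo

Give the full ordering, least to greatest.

Leo < Zane < Finn < Enzo < Kai < Dana < Vera < Jomo < Hugo < Aiko < Sam < Cleo

The consecutive links are each given: Leo < Zane; Zane < Finn; Finn < Enzo; Enzo < Kai; Kai < Dana; Dana < Vera; Vera < Jomo; Jomo < Hugo; Hugo < Aiko; Aiko < Sam; Sam < Cleo.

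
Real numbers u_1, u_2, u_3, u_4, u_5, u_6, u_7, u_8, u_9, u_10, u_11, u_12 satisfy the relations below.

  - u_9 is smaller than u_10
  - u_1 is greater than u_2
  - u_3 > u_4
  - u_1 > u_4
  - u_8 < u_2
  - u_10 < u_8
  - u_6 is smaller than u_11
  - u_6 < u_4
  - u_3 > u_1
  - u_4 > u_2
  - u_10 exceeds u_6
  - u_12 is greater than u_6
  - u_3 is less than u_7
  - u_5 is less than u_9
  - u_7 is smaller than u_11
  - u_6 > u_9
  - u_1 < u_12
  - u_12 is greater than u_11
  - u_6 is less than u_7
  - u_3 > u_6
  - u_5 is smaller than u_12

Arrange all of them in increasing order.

Each adjacent pair is fixed by a given relation: u_5 < u_9; u_9 < u_6; u_6 < u_10; u_10 < u_8; u_8 < u_2; u_2 < u_4; u_4 < u_1; u_1 < u_3; u_3 < u_7; u_7 < u_11; u_11 < u_12. Chaining them end to end gives the full order.

u_5 < u_9 < u_6 < u_10 < u_8 < u_2 < u_4 < u_1 < u_3 < u_7 < u_11 < u_12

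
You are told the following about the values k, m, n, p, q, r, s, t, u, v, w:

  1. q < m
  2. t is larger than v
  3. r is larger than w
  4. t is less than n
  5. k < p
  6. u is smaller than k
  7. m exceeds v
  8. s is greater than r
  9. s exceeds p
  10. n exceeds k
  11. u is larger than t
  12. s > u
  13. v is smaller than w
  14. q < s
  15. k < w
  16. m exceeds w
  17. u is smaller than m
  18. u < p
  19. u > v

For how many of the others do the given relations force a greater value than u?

The elements the relations force above u are k, p, n, w, r, s, m — no chain reaches any other.
That is 7.

7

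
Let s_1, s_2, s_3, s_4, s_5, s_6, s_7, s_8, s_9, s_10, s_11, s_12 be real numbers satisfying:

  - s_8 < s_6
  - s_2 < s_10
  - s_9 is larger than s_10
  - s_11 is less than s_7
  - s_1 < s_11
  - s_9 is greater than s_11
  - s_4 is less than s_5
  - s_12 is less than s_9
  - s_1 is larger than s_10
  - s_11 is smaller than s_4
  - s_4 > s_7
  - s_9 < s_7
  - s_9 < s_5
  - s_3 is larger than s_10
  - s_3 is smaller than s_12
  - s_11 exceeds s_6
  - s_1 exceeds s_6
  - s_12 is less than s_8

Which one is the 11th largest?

Piecing the relations together gives one ordering: s_2 < s_10 < s_3 < s_12 < s_8 < s_6 < s_1 < s_11 < s_9 < s_7 < s_4 < s_5.
Counting 11 from the largest end gives s_10.

s_10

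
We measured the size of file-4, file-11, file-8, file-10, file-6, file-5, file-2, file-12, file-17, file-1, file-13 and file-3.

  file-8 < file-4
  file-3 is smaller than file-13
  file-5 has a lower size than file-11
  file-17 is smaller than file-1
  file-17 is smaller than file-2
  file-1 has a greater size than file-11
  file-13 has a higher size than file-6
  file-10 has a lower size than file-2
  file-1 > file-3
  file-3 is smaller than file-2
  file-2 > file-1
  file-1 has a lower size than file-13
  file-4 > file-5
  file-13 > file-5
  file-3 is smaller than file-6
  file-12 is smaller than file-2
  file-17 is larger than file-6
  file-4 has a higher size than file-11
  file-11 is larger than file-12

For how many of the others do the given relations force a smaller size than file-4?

4

From file-4 the given relations immediately reach file-5, file-8, file-11.
From those, file-12 — 4 in total.
No other element is forced below file-4 by the given relations, so the count is 4.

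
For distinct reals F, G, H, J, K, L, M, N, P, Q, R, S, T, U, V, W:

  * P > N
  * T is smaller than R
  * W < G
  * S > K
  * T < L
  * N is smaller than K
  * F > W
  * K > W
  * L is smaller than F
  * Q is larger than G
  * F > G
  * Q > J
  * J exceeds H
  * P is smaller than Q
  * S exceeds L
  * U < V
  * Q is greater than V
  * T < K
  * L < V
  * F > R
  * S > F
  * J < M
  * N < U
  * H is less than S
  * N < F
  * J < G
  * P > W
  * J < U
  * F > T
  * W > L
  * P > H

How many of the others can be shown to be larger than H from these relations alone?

From H the given relations immediately reach J, P, S.
From those, G, M, U, Q — 7 in total.
From those, F, V — 9 in total.
Nothing else is reachable above H; 9 in all.

9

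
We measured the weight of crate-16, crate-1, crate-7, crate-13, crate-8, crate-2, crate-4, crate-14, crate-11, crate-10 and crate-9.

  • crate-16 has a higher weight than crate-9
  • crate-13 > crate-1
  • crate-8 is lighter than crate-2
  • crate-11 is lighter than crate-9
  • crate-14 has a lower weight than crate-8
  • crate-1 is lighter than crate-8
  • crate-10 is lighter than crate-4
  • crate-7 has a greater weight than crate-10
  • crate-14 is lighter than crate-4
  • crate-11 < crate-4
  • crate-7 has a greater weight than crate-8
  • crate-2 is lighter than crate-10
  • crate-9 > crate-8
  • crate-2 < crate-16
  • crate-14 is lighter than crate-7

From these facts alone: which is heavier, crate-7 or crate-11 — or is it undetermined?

undetermined

Following every chain through crate-11: above crate-11 we get crate-4, crate-9, crate-16.
crate-7 is not reached, and no chain runs the other way from crate-7 to crate-11.
So the given relations leave the order of crate-11 and crate-7 undetermined.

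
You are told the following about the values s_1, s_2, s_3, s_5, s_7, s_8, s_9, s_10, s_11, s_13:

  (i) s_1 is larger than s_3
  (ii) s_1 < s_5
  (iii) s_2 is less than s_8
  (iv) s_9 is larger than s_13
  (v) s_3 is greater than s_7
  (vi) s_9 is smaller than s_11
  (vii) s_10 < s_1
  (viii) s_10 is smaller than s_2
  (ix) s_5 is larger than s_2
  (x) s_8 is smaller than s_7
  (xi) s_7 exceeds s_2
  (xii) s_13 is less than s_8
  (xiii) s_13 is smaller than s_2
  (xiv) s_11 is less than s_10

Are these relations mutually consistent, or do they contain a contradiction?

Every relation is compatible with s_13 < s_9 < s_11 < s_10 < s_2 < s_8 < s_7 < s_3 < s_1 < s_5; the set is consistent.

consistent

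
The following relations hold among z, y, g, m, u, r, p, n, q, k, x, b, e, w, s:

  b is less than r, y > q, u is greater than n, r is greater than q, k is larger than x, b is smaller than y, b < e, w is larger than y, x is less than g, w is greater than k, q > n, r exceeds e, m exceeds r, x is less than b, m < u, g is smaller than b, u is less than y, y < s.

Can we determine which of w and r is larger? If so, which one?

r < m < u < y < w, by transitivity through m, u, y.
So w is larger.

w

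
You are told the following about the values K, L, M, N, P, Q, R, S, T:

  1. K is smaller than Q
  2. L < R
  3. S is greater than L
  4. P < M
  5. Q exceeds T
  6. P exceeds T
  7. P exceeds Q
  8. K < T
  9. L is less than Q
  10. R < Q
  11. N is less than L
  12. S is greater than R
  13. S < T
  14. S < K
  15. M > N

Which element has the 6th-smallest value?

Piecing the relations together gives one ordering: N < L < R < S < K < T < Q < P < M.
The 6th smallest is T.

T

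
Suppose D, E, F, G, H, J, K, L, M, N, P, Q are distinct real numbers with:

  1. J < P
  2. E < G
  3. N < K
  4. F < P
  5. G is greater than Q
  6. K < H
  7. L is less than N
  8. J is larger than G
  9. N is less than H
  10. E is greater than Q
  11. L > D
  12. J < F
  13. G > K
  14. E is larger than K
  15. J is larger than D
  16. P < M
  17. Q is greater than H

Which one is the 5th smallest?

H

Chaining the given pairs: D < L < N < K < H < Q < E < G < J < F < P < M.
Counting 5 from the smallest end gives H.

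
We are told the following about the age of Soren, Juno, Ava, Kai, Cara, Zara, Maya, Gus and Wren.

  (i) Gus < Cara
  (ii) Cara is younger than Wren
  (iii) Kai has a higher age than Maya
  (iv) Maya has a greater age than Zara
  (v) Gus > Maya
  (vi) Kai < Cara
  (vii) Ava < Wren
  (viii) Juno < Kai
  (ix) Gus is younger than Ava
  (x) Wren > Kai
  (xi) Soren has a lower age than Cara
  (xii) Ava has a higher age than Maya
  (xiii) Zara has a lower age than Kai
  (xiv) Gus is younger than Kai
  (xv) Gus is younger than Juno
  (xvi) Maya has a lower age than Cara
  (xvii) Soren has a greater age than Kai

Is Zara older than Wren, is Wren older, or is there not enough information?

Wren

Zara < Maya < Gus < Juno < Kai < Soren < Cara < Wren, by transitivity through Maya, Gus, Juno, Kai, Soren, Cara.
So Wren is older.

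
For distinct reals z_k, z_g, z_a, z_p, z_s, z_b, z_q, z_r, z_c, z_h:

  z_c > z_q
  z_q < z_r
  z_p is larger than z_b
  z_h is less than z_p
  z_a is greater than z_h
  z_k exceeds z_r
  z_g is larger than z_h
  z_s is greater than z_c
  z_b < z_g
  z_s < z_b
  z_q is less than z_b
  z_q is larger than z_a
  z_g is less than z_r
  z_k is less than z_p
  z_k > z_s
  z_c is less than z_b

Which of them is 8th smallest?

z_r

Chaining the given pairs: z_h < z_a < z_q < z_c < z_s < z_b < z_g < z_r < z_k < z_p.
Counting 8 from the smallest end gives z_r.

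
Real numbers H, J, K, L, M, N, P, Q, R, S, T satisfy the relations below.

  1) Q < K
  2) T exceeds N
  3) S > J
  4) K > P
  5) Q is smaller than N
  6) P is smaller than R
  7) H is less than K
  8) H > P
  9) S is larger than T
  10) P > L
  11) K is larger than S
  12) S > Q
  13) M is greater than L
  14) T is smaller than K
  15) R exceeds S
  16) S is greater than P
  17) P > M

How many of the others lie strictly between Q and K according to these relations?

3

The relations place Q below K. An element lies strictly between them when it is forced above Q and also forced below K.
Above Q: {N, T, S, R}. Below K: {L, N, J, M, P, H, T, S}.
Intersection: {N, T, S} — 3.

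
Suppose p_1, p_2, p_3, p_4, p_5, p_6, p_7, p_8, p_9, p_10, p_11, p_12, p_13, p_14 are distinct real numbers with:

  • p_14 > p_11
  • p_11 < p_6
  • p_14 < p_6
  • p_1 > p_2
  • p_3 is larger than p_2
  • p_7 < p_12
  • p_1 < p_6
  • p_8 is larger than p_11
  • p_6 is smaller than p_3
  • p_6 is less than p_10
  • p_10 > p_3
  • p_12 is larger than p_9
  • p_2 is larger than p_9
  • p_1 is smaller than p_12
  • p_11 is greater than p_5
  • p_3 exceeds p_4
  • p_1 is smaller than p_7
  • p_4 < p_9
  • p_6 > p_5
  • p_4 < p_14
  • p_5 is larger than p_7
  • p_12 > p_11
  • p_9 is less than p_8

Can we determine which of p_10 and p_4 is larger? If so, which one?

p_10

Chaining the given relations: p_4 < p_9 < p_2 < p_1 < p_7 < p_5 < p_11 < p_14 < p_6 < p_3 < p_10.
So p_10 is larger.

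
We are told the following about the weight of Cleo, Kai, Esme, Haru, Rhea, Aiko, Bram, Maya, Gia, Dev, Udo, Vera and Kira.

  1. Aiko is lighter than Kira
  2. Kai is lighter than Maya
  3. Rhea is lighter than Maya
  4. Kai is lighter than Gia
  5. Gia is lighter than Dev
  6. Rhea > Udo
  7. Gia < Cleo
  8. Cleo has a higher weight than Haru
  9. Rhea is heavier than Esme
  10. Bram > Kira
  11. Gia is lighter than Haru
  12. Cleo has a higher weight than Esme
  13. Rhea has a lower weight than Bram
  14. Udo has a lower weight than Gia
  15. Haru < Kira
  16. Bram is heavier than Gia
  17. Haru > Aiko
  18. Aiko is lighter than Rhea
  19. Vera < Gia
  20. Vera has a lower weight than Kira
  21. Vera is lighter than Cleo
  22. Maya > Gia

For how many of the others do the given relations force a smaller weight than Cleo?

7

From Cleo the given relations immediately reach Vera, Esme, Gia, Haru.
From those, Kai, Aiko, Udo — 7 in total.
No other element is forced below Cleo by the given relations, so the count is 7.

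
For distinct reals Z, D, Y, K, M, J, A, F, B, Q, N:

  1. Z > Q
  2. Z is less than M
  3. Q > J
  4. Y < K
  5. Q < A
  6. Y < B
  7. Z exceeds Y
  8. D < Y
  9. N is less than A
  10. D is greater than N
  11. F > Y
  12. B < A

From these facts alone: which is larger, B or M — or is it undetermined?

undetermined

Following every chain through B: above B we get A; below B we get N, D, Y.
M is not reached, and no chain runs the other way from M to B.
So the given relations leave the order of B and M undetermined.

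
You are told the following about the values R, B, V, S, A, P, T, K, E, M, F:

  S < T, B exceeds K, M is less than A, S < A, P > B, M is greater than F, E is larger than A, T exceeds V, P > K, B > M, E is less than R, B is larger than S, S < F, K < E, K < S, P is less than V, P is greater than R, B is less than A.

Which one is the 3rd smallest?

Piecing the relations together gives one ordering: K < S < F < M < B < A < E < R < P < V < T.
The 3rd smallest is F.

F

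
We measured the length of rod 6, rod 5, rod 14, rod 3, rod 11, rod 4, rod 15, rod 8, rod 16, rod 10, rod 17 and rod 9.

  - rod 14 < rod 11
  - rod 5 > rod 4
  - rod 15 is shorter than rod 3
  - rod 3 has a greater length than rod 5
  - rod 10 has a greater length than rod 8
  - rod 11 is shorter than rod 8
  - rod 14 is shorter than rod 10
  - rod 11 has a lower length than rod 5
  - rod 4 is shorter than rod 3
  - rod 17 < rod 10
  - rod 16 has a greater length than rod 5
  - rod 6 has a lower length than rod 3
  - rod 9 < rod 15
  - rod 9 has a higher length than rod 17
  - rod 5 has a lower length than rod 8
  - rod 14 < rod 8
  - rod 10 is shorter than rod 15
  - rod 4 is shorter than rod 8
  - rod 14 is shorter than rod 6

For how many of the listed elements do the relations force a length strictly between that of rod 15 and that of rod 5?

Chaining upward from rod 5 reaches: rod 8, rod 10, rod 16, rod 3.
Chaining downward from rod 15 reaches: rod 14, rod 4, rod 17, rod 11, rod 9, rod 8, rod 10.
Strictly between rod 5 and rod 15 are those in both lists: rod 8, rod 10 — 2 elements.

2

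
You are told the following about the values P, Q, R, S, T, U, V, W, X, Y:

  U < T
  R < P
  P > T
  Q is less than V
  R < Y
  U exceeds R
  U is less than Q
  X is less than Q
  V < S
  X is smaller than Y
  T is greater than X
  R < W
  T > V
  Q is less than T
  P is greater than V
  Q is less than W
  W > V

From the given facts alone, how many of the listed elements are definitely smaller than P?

6

Directly below P: R, V, T.
One step further: X, U, Q (6 so far).
Nothing else is reachable below P; 6 in all.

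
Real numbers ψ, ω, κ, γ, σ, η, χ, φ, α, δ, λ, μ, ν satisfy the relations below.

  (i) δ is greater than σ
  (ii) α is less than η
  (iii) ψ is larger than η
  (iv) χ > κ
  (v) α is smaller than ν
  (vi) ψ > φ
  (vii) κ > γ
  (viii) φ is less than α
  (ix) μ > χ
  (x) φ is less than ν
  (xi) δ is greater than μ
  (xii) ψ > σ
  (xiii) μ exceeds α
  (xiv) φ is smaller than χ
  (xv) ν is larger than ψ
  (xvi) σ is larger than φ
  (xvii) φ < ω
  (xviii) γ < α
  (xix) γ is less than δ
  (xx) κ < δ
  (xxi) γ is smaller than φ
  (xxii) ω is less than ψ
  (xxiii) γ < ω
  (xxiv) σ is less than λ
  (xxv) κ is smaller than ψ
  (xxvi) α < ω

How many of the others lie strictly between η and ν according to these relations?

The relations place η below ν. An element lies strictly between them when it is forced above η and also forced below ν.
Above η: {ψ}. Below ν: {γ, φ, α, ω, σ, κ, ψ}.
Intersection: {ψ} — 1.

1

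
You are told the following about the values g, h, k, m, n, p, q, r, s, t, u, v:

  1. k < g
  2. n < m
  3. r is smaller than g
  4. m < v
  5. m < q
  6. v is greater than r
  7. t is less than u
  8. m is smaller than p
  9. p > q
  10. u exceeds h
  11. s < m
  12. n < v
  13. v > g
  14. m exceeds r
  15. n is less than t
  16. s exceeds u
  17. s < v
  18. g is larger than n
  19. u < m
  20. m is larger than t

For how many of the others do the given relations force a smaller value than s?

4

Directly below s: u.
One step further: t, h (3 so far).
One step further: n (4 so far).
Nothing else is reachable below s; 4 in all.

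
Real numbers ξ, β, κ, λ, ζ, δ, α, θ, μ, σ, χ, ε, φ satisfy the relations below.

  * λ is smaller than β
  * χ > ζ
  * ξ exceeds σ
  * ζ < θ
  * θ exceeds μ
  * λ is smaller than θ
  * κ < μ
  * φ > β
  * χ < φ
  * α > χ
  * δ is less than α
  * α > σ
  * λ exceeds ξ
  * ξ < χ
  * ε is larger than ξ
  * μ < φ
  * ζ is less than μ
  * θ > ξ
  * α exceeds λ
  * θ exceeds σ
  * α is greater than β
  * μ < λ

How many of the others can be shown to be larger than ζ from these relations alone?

From ζ the given relations immediately reach μ, χ, θ.
From those, λ, φ, α — 6 in total.
From those, β — 7 in total.
Nothing else is reachable above ζ; 7 in all.

7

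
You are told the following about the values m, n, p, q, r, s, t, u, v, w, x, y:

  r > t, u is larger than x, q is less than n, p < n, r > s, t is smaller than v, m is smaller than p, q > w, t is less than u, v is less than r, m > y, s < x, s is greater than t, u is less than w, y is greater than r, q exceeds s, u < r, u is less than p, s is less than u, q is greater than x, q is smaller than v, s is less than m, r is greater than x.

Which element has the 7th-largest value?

The consecutive relations fix a unique order: t < s < x < u < w < q < v < r < y < m < p < n.
The 7th largest is q.

q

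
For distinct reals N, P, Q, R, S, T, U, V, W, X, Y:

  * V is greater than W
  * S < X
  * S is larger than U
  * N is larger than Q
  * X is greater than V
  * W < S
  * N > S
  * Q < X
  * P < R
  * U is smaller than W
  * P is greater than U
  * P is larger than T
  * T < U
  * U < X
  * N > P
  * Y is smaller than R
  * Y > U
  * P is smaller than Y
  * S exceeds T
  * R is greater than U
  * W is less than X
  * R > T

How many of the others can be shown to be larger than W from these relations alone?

4

Directly above W: S, V, X.
One step further: N (4 so far).
No other element is forced above W by the given relations, so the count is 4.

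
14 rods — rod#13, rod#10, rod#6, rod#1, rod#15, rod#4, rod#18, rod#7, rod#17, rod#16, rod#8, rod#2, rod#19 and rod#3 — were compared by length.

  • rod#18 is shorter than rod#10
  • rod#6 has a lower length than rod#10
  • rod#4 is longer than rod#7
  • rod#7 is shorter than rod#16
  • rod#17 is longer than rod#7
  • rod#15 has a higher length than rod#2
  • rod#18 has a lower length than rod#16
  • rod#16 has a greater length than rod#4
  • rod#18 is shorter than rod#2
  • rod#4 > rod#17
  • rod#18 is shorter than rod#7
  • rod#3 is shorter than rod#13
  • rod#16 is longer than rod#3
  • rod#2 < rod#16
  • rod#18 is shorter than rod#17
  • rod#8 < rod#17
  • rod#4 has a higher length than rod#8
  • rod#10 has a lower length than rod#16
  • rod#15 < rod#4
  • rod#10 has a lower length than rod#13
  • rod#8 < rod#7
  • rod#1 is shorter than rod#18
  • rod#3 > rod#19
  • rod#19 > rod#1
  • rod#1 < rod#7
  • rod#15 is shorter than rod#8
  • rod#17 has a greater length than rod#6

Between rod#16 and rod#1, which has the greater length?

rod#16

The relevant relations are rod#1 < rod#18; rod#18 < rod#2; rod#2 < rod#15; rod#15 < rod#8; rod#8 < rod#17; rod#17 < rod#4; rod#4 < rod#16.
Together: rod#1 < rod#18 < rod#2 < rod#15 < rod#8 < rod#17 < rod#4 < rod#16.
So rod#1 < rod#16; rod#16 is the longer of the two.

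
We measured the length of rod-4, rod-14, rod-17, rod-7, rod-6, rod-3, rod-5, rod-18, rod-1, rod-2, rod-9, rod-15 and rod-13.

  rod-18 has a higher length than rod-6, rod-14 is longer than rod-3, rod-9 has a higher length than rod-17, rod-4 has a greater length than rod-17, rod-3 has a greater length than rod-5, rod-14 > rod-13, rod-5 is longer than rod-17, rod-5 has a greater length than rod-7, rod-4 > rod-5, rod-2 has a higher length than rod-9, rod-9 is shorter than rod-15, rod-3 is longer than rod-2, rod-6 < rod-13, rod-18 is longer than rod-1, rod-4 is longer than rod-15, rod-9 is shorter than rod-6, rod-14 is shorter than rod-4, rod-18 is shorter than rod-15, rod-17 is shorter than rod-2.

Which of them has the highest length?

rod-4

rod-17 is not greatest since rod-17 < rod-5; rod-9 is not greatest since rod-9 < rod-6; rod-6 is not greatest since rod-6 < rod-13; rod-1 is not greatest since rod-1 < rod-18; rod-2 is not greatest since rod-2 < rod-3; rod-13 is not greatest since rod-13 < rod-14; rod-7 is not greatest since rod-7 < rod-5; rod-18 is not greatest since rod-18 < rod-15; rod-5 is not greatest since rod-5 < rod-3; rod-3 is not greatest since rod-3 < rod-14; rod-14 is not greatest since rod-14 < rod-4; rod-15 is not greatest since rod-15 < rod-4.
Only rod-4 has nothing above it, so rod-4 is the highest length.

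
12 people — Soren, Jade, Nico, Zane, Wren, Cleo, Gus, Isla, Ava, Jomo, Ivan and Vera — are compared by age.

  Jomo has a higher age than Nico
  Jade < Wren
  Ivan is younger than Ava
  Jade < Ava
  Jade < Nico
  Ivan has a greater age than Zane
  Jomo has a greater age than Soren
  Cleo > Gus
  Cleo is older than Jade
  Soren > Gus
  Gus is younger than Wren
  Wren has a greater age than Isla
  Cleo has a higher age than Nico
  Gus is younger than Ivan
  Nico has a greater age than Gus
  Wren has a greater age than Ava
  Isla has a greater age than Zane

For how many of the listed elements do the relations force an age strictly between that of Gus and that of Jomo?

Chaining upward from Gus reaches: Soren, Ivan, Nico, Ava, Wren, Cleo.
Chaining downward from Jomo reaches: Soren, Jade, Nico.
Strictly between Gus and Jomo are those in both lists: Soren, Nico — 2 elements.

2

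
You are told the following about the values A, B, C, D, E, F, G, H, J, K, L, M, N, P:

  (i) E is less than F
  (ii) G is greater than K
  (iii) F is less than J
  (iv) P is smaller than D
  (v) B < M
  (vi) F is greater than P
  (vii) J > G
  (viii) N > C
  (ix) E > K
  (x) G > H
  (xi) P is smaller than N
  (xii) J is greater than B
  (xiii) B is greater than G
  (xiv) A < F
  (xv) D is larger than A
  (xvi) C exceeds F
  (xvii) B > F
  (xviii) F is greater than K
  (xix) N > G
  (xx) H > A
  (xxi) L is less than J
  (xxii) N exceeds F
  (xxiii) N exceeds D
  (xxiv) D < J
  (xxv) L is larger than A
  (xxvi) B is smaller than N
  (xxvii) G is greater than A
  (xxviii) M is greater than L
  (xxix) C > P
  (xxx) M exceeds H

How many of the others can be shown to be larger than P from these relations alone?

7

The elements the relations force above P are D, F, C, B, N, J, M — no chain reaches any other.
That is 7.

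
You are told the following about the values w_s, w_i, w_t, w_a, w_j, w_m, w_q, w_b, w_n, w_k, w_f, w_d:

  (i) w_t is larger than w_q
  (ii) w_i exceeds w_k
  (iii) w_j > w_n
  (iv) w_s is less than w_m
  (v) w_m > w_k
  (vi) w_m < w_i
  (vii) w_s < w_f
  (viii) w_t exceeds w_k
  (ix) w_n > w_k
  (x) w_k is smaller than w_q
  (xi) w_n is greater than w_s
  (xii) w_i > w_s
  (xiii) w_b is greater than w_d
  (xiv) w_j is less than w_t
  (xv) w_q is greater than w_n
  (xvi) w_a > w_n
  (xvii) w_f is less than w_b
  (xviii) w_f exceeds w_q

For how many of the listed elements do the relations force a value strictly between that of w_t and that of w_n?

2

The relations place w_n below w_t. An element lies strictly between them when it is forced above w_n and also forced below w_t.
Above w_n: {w_j, w_q, w_a, w_f, w_b}. Below w_t: {w_k, w_s, w_j, w_q}.
Intersection: {w_j, w_q} — 2.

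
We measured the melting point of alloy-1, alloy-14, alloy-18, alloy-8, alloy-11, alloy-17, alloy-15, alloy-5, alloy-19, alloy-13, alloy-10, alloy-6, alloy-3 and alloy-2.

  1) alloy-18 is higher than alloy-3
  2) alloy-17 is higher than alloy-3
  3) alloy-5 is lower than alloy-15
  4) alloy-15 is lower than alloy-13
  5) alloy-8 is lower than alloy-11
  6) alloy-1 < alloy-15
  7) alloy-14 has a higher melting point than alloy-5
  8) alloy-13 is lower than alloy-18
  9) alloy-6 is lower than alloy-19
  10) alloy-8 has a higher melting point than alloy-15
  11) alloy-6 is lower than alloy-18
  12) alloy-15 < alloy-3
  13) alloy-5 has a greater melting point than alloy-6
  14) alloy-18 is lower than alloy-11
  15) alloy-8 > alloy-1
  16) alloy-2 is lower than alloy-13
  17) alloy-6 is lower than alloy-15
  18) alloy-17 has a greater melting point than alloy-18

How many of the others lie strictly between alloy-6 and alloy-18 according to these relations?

The relations place alloy-6 below alloy-18. An element lies strictly between them when it is forced above alloy-6 and also forced below alloy-18.
Above alloy-6: {alloy-5, alloy-15, alloy-8, alloy-14, alloy-13, alloy-3, alloy-17, alloy-11, alloy-19}. Below alloy-18: {alloy-1, alloy-5, alloy-2, alloy-15, alloy-13, alloy-3}.
Intersection: {alloy-5, alloy-15, alloy-13, alloy-3} — 4.

4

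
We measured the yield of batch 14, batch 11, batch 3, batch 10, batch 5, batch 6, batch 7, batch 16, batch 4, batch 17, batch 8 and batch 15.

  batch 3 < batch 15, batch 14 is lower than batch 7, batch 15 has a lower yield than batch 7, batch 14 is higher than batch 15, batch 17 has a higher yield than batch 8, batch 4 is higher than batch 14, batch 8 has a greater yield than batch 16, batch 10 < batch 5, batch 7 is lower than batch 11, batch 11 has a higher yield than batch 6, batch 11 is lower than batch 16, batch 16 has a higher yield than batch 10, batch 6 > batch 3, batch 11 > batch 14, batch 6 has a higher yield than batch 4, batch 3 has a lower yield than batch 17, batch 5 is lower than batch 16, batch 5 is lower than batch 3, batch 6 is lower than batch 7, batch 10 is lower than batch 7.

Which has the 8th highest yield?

Chaining the given pairs: batch 10 < batch 5 < batch 3 < batch 15 < batch 14 < batch 4 < batch 6 < batch 7 < batch 11 < batch 16 < batch 8 < batch 17.
The 8th largest is batch 14.

batch 14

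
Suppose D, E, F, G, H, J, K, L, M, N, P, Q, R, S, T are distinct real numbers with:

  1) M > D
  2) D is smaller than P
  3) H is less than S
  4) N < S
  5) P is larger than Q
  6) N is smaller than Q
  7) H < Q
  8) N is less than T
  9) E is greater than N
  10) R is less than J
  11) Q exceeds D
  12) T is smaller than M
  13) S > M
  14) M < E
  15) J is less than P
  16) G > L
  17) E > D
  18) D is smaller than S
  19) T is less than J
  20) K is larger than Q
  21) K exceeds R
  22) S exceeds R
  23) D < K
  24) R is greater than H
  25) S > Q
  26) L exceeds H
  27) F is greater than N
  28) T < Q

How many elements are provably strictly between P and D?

1

The relations place D below P. An element lies strictly between them when it is forced above D and also forced below P.
Above D: {M, Q, E, K, S}. Below P: {H, N, T, R, Q, J}.
Intersection: {Q} — 1.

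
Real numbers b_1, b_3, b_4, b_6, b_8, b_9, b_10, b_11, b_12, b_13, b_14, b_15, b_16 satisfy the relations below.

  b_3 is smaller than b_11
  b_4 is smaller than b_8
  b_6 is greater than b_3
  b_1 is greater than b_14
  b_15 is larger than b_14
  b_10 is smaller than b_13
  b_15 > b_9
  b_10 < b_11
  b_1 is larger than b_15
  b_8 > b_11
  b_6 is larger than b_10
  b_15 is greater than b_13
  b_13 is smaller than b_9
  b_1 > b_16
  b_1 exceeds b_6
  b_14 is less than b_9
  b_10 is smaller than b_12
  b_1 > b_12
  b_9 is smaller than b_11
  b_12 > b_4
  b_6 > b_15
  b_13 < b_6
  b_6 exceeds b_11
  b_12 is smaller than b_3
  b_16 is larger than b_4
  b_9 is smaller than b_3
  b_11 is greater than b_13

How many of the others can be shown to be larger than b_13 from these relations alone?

From b_13 the given relations immediately reach b_9, b_15, b_11, b_6.
From those, b_3, b_8, b_1 — 7 in total.
Nothing else is reachable above b_13; 7 in all.

7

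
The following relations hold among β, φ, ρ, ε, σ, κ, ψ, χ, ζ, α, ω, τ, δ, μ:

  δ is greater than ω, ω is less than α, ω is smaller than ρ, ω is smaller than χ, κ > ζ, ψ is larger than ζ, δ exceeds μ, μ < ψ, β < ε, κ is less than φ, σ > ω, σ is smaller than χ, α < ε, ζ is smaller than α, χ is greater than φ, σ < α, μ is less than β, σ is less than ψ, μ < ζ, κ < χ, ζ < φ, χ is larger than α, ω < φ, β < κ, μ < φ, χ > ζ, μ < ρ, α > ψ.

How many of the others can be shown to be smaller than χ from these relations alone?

9

The elements the relations force below χ are μ, β, ω, ζ, σ, ψ, α, κ, φ — no chain reaches any other.
That is 9.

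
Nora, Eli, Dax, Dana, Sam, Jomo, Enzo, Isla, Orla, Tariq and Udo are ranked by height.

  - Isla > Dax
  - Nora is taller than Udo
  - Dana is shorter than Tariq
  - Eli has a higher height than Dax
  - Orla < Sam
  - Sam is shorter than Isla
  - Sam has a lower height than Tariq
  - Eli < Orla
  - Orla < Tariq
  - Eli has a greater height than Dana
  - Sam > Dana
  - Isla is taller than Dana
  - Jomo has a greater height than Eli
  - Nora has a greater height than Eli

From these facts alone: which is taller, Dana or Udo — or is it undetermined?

undetermined

Following every chain through Udo: above Udo we get Nora.
Dana is not reached, and no chain runs the other way from Dana to Udo.
So the given relations leave the order of Udo and Dana undetermined.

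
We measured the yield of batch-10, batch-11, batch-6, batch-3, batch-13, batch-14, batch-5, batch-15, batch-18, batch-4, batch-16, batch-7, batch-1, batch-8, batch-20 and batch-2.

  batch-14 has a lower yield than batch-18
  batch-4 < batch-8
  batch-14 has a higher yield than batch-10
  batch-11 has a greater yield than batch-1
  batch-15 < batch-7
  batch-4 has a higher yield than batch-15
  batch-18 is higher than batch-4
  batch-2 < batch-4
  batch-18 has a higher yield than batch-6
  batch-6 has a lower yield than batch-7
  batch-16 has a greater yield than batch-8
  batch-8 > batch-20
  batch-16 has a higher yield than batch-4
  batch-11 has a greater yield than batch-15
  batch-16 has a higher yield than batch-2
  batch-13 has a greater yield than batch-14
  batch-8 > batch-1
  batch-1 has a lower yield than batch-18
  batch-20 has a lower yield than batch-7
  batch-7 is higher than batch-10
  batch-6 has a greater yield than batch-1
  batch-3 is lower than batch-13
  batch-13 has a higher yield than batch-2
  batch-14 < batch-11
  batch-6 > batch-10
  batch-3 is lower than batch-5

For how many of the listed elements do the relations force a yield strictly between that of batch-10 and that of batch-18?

2

The relations place batch-10 below batch-18. An element lies strictly between them when it is forced above batch-10 and also forced below batch-18.
Above batch-10: {batch-14, batch-11, batch-6, batch-7, batch-13}. Below batch-18: {batch-1, batch-15, batch-2, batch-14, batch-4, batch-6}.
Intersection: {batch-14, batch-6} — 2.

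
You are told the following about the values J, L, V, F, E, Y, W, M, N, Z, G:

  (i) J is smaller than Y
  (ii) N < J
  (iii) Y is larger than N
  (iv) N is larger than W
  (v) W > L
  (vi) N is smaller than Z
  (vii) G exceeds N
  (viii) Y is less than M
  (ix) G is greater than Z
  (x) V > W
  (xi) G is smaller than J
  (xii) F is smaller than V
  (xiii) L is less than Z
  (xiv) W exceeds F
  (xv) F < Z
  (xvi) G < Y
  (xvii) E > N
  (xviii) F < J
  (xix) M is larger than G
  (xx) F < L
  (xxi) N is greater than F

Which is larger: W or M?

W < N and N < Z give W < Z.
Then Z < G extends the chain to G.
Then G < J extends the chain to J.
Then J < Y extends the chain to Y.
Then Y < M extends the chain to M.
So W < M; M is the larger of the two.

M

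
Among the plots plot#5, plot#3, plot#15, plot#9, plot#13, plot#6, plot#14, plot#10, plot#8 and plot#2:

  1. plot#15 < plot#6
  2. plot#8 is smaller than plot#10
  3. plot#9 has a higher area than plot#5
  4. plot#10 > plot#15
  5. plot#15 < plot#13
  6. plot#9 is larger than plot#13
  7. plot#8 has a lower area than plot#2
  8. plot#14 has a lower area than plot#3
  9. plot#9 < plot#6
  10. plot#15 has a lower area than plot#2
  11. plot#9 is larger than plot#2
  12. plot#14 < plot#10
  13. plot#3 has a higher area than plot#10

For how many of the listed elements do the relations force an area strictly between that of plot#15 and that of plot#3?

1

Chaining upward from plot#15 reaches: plot#10, plot#2, plot#13, plot#9, plot#6.
Chaining downward from plot#3 reaches: plot#8, plot#14, plot#10.
Strictly between plot#15 and plot#3 are those in both lists: plot#10 — 1 element.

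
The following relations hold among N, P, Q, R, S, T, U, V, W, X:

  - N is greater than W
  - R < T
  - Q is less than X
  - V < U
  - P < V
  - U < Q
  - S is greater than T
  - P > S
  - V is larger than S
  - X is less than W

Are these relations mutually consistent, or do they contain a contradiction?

The single ordering R < T < S < P < V < U < Q < X < W < N satisfies every listed relation, so no contradiction arises.

consistent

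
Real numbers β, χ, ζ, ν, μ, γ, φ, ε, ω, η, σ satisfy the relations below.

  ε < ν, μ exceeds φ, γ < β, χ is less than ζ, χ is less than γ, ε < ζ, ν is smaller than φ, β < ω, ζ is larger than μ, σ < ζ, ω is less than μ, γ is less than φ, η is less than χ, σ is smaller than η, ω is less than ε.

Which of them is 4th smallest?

γ

Chaining the given pairs: σ < η < χ < γ < β < ω < ε < ν < φ < μ < ζ.
Counting 4 from the smallest end gives γ.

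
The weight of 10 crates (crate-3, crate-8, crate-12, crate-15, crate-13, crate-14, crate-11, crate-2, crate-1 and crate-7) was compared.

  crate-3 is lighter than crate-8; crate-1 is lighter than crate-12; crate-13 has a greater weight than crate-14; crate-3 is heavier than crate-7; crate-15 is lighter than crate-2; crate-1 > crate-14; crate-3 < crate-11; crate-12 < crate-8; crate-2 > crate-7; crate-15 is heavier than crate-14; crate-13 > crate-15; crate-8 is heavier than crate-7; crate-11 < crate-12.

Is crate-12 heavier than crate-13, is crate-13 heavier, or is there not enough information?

undetermined

Following every chain through crate-12: above crate-12 we get crate-8; below crate-12 we get crate-7, crate-14, crate-1, crate-3, crate-11.
crate-13 is not reached, and no chain runs the other way from crate-13 to crate-12.
So the given relations leave the order of crate-12 and crate-13 undetermined.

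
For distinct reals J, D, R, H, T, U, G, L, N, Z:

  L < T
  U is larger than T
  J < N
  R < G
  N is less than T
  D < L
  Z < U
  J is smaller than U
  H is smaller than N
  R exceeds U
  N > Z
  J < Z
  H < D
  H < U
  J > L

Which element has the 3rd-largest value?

U

The consecutive relations fix a unique order: H < D < L < J < Z < N < T < U < R < G.
Counting 3 from the largest end gives U.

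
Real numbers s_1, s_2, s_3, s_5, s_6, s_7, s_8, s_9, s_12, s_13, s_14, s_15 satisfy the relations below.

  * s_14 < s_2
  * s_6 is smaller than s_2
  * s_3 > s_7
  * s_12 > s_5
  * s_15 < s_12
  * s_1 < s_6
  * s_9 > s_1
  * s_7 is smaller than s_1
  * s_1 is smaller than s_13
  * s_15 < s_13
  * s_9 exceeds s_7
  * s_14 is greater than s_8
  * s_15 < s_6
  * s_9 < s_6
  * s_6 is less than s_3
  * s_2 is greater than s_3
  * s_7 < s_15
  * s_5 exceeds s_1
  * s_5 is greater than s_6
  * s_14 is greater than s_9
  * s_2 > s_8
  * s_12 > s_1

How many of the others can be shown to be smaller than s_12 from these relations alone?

6

The elements the relations force below s_12 are s_7, s_15, s_1, s_9, s_6, s_5 — no chain reaches any other.
That is 6.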